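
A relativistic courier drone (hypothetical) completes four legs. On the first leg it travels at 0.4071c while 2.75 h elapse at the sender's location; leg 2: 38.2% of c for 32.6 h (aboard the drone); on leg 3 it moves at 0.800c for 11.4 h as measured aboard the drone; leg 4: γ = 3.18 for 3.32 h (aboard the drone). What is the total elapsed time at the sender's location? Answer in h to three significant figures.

Leg 1: 2.75 h is already measured at the sender's location.
Leg 2: β = 0.382; γ = 1/√(1 − 0.382²) = 1/√0.8541 = 1.082; Δt_2 = 1.082 × 32.6 = 35.28 h.
Leg 3: γ = 1/√(1 − 0.800²) = 5/3 ≈ 1.667; Δt_3 = 1.667 × 11.4 = 19.00 h.
Leg 4: γ = 3.18; Δt_4 = 3.180 × 3.32 = 10.56 h.
Total: 2.750 + 35.28 + 19.00 + 10.56 h.

Δt = 67.6 h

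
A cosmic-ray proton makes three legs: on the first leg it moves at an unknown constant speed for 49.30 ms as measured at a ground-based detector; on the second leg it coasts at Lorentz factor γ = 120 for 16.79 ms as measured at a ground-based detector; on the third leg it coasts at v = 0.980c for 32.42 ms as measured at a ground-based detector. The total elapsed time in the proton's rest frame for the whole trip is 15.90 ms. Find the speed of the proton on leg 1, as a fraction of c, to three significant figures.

β = 0.982

Leg 1: speed unknown; τ_1 = 49.30/γ_1.
Leg 2: γ = 120; τ_2 = 16.79/120.0 = 0.1399 ms.
Leg 3: γ = 1/√(1 − 0.980²) = 1/√0.03960 = 5.025; τ_3 = 32.42/5.025 = 6.451 ms.
Total proper time: τ_1 + 0.1399 + 6.451 = 15.90, so τ_1 = 15.90 − 6.591 = 9.309 ms.
γ_1 = 49.30/9.309 = 5.296; β = √(1 − 1/γ²) = √0.9643.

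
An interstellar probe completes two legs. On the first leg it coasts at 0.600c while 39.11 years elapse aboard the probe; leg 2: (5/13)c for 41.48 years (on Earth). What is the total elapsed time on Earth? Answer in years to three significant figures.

Leg 1: γ = 1/√(1 − 0.600²) = 5/4 = 1.250; Δt_1 = 1.250 × 39.11 = 48.89 years.
Leg 2: 41.48 years is already measured on Earth.
Total: 48.89 + 41.48 years.

Δt = 90.4 years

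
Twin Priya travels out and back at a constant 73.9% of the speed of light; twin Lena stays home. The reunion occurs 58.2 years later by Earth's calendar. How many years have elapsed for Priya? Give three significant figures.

β = 0.739; γ = 1/√(1 − 0.739²) = 1/√0.4539 = 1.484
Priya's clock measures proper time along the trip: τ = Δt/γ = 58.2/1.484 years.

τ = 39.2 years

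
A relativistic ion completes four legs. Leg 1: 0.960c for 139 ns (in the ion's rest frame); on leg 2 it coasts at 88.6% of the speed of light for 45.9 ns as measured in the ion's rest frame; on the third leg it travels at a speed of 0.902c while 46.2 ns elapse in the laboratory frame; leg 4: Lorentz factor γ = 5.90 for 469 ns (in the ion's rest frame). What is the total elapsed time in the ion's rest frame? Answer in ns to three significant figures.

Leg 1: 139 ns is already measured in the ion's rest frame.
Leg 2: 45.9 ns is already measured in the ion's rest frame.
Leg 3: γ = 1/√(1 − 0.902²) = 1/√0.1864 = 2.316; τ_3 = 46.2/2.316 = 19.95 ns.
Leg 4: 469 ns is already measured in the ion's rest frame.
Total: 139.0 + 45.90 + 19.95 + 469.0 ns.

τ = 674 ns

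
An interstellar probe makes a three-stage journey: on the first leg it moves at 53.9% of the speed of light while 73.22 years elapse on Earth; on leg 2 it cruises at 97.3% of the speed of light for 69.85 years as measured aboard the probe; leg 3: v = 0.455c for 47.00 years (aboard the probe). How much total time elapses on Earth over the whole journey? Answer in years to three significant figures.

Δt = 429 years

Leg 1: 73.22 years is already measured on Earth.
Leg 2: β = 0.973; γ = 1/√(1 − 0.973²) = 1/√0.05327 = 4.333; Δt_2 = 4.333 × 69.85 = 302.6 years.
Leg 3: γ = 1/√(1 − 0.455²) = 1/√0.7930 = 1.123; Δt_3 = 1.123 × 47.00 = 52.78 years.
Total: 73.22 + 302.6 + 52.78 years.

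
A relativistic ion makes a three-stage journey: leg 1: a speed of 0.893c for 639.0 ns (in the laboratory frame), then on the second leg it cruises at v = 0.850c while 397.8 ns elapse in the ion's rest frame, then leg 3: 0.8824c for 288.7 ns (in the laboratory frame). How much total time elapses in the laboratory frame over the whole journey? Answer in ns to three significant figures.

Leg 1: 639.0 ns is already measured in the laboratory frame.
Leg 2: γ = 1/√(1 − 0.850²) = 1/√0.2775 = 1.898; Δt_2 = 1.898 × 397.8 = 755.2 ns.
Leg 3: 288.7 ns is already measured in the laboratory frame.
Total: 639.0 + 755.2 + 288.7 ns.

Δt = 1680 ns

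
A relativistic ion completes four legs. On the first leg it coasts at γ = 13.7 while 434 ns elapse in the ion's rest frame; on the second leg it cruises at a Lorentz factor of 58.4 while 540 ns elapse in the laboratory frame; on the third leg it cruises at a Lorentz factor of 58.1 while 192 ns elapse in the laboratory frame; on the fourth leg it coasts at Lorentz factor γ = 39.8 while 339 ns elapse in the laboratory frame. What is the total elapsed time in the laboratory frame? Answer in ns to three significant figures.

Leg 1: γ = 13.7; Δt_1 = 13.70 × 434 = 5946 ns.
Leg 2: 540 ns is already measured in the laboratory frame.
Leg 3: 192 ns is already measured in the laboratory frame.
Leg 4: 339 ns is already measured in the laboratory frame.
Total: 5946 + 540.0 + 192.0 + 339.0 ns.

Δt = 7020 ns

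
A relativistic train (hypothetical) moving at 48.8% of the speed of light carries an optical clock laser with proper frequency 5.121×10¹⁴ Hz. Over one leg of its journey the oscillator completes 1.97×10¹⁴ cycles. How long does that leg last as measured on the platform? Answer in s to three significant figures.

Δt = 0.441 s

β = 0.488; γ = 1/√(1 − 0.488²) = 1/√0.7619 = 1.146
Proper time for N cycles: τ = N/f = 1.97×10¹⁴/(5.121×10¹⁴) = 3.847×10⁻¹ s = 0.3847 s.
Lab-frame duration Δt = γτ = 1.146 × 0.3847 = 0.4407 s.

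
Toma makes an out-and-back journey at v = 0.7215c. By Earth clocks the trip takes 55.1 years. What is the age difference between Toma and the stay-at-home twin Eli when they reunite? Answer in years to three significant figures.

Δt − τ = 16.9 years

γ = 1/√(1 − 0.7215²) = 1/√0.4794 = 1.444
Toma's elapsed proper time: τ = 55.1/1.444 = 38.15 years.
Age gap = Δt − τ = 55.1 − 38.15 years.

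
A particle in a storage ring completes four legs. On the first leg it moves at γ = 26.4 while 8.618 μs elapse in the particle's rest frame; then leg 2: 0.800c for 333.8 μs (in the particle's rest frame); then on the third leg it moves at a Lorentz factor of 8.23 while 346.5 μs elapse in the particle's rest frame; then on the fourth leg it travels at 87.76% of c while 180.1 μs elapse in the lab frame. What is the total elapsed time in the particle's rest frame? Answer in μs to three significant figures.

τ = 775 μs

Leg 1: 8.618 μs is already measured in the particle's rest frame.
Leg 2: 333.8 μs is already measured in the particle's rest frame.
Leg 3: 346.5 μs is already measured in the particle's rest frame.
Leg 4: β = 0.8776; γ = 1/√(1 − 0.8776²) = 1/√0.2298 = 2.086; τ_4 = 180.1/2.086 = 86.34 μs.
Total: 8.618 + 333.8 + 346.5 + 86.34 μs.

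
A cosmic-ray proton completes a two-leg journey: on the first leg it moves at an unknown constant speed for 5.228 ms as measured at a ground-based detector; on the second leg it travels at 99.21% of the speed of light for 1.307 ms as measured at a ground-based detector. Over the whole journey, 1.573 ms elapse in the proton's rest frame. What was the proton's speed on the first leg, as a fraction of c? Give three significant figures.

β = 0.963

Leg 1: speed unknown; τ_1 = 5.228/γ_1.
Leg 2: β = 0.9921; γ = 1/√(1 − 0.9921²) = 1/√0.01574 = 7.971; τ_2 = 1.307/7.971 = 0.1640 ms.
Total proper time: τ_1 + 0.1640 = 1.573, so τ_1 = 1.573 − 0.1640 = 1.409 ms.
γ_1 = 5.228/1.409 = 3.710; β = √(1 − 1/γ²) = √0.9274.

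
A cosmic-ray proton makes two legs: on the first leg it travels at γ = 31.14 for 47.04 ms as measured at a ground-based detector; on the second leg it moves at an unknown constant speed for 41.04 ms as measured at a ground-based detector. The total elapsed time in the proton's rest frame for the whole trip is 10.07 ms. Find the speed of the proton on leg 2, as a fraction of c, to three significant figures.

β = 0.978

Leg 1: γ = 31.14; τ_1 = 47.04/31.14 = 1.511 ms.
Leg 2: speed unknown; τ_2 = 41.04/γ_2.
Total proper time: 1.511 + τ_2 = 10.07, so τ_2 = 10.07 − 1.511 = 8.559 ms.
γ_2 = 41.04/8.559 = 4.795; β = √(1 − 1/γ²) = √0.9565.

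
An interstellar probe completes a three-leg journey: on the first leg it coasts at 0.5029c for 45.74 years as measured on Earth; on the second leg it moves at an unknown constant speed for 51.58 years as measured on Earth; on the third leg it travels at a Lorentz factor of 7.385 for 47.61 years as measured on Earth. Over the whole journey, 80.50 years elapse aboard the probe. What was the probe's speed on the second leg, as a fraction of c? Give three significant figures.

β = 0.743

Leg 1: γ = 1/√(1 − 0.5029²) = 1/√0.7471 = 1.157; τ_1 = 45.74/1.157 = 39.54 years.
Leg 2: speed unknown; τ_2 = 51.58/γ_2.
Leg 3: γ = 7.385; τ_3 = 47.61/7.385 = 6.447 years.
Total proper time: 39.54 + τ_2 + 6.447 = 80.50, so τ_2 = 80.50 − 45.98 = 34.52 years.
γ_2 = 51.58/34.52 = 1.494; β = √(1 − 1/γ²) = √0.5522.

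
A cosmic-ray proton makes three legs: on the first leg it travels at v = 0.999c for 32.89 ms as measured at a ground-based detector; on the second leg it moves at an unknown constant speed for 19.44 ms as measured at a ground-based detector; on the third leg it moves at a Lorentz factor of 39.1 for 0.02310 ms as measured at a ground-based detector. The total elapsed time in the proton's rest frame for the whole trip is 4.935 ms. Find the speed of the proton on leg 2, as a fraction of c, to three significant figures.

β = 0.984

Leg 1: γ = 1/√(1 − 0.999²) = 1/√0.001999 = 22.37; τ_1 = 32.89/22.37 = 1.471 ms.
Leg 2: speed unknown; τ_2 = 19.44/γ_2.
Leg 3: γ = 39.1; τ_3 = 0.02310/39.10 = 5.908×10⁻⁴ ms.
Total proper time: 1.471 + τ_2 + 5.908×10⁻⁴ = 4.935, so τ_2 = 4.935 − 1.471 = 3.464 ms.
γ_2 = 19.44/3.464 = 5.612; β = √(1 − 1/γ²) = √0.9683.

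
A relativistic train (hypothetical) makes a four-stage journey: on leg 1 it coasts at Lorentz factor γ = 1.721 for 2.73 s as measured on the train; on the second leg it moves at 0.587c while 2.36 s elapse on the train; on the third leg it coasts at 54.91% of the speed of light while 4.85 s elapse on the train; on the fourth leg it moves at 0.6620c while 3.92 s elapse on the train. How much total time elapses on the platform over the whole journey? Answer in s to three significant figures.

Δt = 18.6 s

Leg 1: γ = 1.721; Δt_1 = 1.721 × 2.73 = 4.698 s.
Leg 2: γ = 1/√(1 − 0.587²) = 1/√0.6554 = 1.235; Δt_2 = 1.235 × 2.36 = 2.915 s.
Leg 3: β = 0.5491; γ = 1/√(1 − 0.5491²) = 1/√0.6985 = 1.197; Δt_3 = 1.197 × 4.85 = 5.803 s.
Leg 4: γ = 1/√(1 − 0.6620²) = 1/√0.5618 = 1.334; Δt_4 = 1.334 × 3.92 = 5.230 s.
Total: 4.698 + 2.915 + 5.803 + 5.230 s.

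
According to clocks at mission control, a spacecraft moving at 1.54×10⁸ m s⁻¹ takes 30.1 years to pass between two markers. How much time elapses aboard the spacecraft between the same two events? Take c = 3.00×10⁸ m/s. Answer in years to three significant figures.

τ = 25.8 years

β = 1.54×10⁸/3.00×10⁸ = 0.5133; γ = 1/√(1 − 0.5133²) = 1.165
The interval measured at mission control is the dilated one; the clock aboard the spacecraft measures the proper time τ = Δt/γ = 30.1/1.165 years.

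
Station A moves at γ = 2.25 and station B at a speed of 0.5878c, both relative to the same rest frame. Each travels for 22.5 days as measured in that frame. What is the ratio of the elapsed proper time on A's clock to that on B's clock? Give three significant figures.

τ_A/τ_B = 0.549

A: γ = 2.25. B: γ = 1/√(1 − 0.5878²) = 1/√0.6545 = 1.236.
τ_A/τ_B = γ_B/γ_A = 1.236/2.250 = 0.5494, so τ_A/τ_B = 0.5494.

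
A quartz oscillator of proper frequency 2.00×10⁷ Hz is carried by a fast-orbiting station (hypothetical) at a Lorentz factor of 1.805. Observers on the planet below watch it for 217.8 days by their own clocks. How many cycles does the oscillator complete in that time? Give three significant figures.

N = 2.09×10¹⁴

γ = 1.805
During 217.8 days of lab time, the oscillator's proper time advances by τ = Δt/γ = 217.8/1.805 = 120.7 days = 1.043×10⁷ s.
N = f × τ = 2.00×10⁷ × 1.043×10⁷ = 2.085×10¹⁴.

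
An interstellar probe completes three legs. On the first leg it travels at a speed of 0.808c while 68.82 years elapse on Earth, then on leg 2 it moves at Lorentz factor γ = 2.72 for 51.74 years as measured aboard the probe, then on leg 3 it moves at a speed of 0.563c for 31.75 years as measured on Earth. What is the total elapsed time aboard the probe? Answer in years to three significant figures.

τ = 119 years

Leg 1: γ = 1/√(1 − 0.808²) = 1/√0.3471 = 1.697; τ_1 = 68.82/1.697 = 40.55 years.
Leg 2: 51.74 years is already measured aboard the probe.
Leg 3: γ = 1/√(1 − 0.563²) = 1/√0.6830 = 1.210; τ_3 = 31.75/1.210 = 26.24 years.
Total: 40.55 + 51.74 + 26.24 years.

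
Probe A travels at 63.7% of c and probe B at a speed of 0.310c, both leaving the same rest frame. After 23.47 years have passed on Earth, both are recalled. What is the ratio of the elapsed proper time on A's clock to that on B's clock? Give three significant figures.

τ_A/τ_B = 0.811

A: β = 0.637; γ = 1/√(1 − 0.637²) = 1/√0.5942 = 1.297. B: γ = 1/√(1 − 0.310²) = 1/√0.9039 = 1.052.
τ_A/τ_B = γ_B/γ_A = 1.052/1.297 = 0.8108, so τ_A/τ_B = 0.8108.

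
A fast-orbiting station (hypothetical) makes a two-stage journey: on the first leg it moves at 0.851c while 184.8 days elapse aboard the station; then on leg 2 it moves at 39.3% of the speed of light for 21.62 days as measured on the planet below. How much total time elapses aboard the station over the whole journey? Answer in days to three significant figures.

Leg 1: 184.8 days is already measured aboard the station.
Leg 2: β = 0.393; γ = 1/√(1 − 0.393²) = 1/√0.8456 = 1.088; τ_2 = 21.62/1.088 = 19.88 days.
Total: 184.8 + 19.88 days.

τ = 205 days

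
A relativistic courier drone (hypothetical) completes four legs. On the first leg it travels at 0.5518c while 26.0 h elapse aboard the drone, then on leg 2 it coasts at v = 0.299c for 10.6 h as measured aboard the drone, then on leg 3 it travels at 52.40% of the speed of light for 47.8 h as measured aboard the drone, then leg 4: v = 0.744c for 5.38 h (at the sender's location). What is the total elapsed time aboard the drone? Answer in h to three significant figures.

τ = 88.0 h

Leg 1: 26.0 h is already measured aboard the drone.
Leg 2: 10.6 h is already measured aboard the drone.
Leg 3: 47.8 h is already measured aboard the drone.
Leg 4: γ = 1/√(1 − 0.744²) = 1/√0.4465 = 1.497; τ_4 = 5.38/1.497 = 3.595 h.
Total: 26.00 + 10.60 + 47.80 + 3.595 h.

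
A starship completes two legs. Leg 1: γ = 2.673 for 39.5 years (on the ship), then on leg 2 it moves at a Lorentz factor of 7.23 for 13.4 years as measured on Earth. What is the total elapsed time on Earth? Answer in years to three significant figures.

Δt = 119 years

Leg 1: γ = 2.673; Δt_1 = 2.673 × 39.5 = 105.6 years.
Leg 2: 13.4 years is already measured on Earth.
Total: 105.6 + 13.40 years.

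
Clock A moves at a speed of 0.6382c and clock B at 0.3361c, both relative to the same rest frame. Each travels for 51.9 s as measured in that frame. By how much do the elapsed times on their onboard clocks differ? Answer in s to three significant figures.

A: γ = 1/√(1 − 0.6382²) = 1/√0.5927 = 1.299; τ_A = 51.9/1.299 = 39.96 s.
B: γ = 1/√(1 − 0.3361²) = 1/√0.8870 = 1.062; τ_B = 51.9/1.062 = 48.88 s.

|τ_A − τ_B| = 8.92 s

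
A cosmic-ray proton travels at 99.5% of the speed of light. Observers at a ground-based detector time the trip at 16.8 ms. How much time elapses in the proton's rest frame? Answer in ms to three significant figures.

β = 0.995; γ = 1/√(1 − 0.995²) = 1/√0.009975 = 10.01
The interval measured at a ground-based detector is the dilated one; the clock in the proton's rest frame measures the proper time τ = Δt/γ = 16.8/10.01 ms.

τ = 1.68 ms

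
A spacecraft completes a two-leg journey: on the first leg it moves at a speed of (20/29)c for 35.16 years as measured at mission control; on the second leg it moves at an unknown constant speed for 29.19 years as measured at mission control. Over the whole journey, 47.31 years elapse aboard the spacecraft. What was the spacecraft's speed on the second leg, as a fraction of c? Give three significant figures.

Leg 1: γ = 1/√(1 − (20/29)²) = 29/21 ≈ 1.381; τ_1 = 35.16/1.381 = 25.46 years.
Leg 2: speed unknown; τ_2 = 29.19/γ_2.
Total proper time: 25.46 + τ_2 = 47.31, so τ_2 = 47.31 − 25.46 = 21.85 years.
γ_2 = 29.19/21.85 = 1.336; β = √(1 − 1/γ²) = √0.4397.

β = 0.663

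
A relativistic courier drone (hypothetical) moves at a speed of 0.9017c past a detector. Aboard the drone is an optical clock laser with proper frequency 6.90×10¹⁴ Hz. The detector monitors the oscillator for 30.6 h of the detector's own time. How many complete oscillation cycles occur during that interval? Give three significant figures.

γ = 1/√(1 − 0.9017²) = 1/√0.1869 = 2.313
During 30.6 h of lab time, the oscillator's proper time advances by τ = Δt/γ = 30.6/2.313 = 13.23 h = 4.763×10⁴ s.
N = f × τ = 6.90×10¹⁴ × 4.763×10⁴ = 3.286×10¹⁹.

N = 3.29×10¹⁹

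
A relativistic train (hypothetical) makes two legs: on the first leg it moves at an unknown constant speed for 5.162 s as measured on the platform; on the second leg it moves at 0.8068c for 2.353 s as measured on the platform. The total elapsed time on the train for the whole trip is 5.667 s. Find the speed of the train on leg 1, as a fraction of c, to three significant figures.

β = 0.560

Leg 1: speed unknown; τ_1 = 5.162/γ_1.
Leg 2: γ = 1/√(1 − 0.8068²) = 1/√0.3491 = 1.693; τ_2 = 2.353/1.693 = 1.390 s.
Total proper time: τ_1 + 1.390 = 5.667, so τ_1 = 5.667 − 1.390 = 4.277 s.
γ_1 = 5.162/4.277 = 1.207; β = √(1 − 1/γ²) = √0.3136.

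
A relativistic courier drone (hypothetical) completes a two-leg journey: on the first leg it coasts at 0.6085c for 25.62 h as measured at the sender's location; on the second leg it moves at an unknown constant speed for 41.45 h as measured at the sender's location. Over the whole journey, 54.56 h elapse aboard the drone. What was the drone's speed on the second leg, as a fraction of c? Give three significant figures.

β = 0.564

Leg 1: γ = 1/√(1 − 0.6085²) = 1/√0.6297 = 1.260; τ_1 = 25.62/1.260 = 20.33 h.
Leg 2: speed unknown; τ_2 = 41.45/γ_2.
Total proper time: 20.33 + τ_2 = 54.56, so τ_2 = 54.56 − 20.33 = 34.23 h.
γ_2 = 41.45/34.23 = 1.211; β = √(1 − 1/γ²) = √0.3181.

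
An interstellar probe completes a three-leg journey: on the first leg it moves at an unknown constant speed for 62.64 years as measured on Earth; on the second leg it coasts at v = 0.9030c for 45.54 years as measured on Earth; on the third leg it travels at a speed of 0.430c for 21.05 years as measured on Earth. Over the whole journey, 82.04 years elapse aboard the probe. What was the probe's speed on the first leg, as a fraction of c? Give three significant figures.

Leg 1: speed unknown; τ_1 = 62.64/γ_1.
Leg 2: γ = 1/√(1 − 0.9030²) = 1/√0.1846 = 2.328; τ_2 = 45.54/2.328 = 19.57 years.
Leg 3: γ = 1/√(1 − 0.430²) = 1/√0.8151 = 1.108; τ_3 = 21.05/1.108 = 19.00 years.
Total proper time: τ_1 + 19.57 + 19.00 = 82.04, so τ_1 = 82.04 − 38.57 = 43.47 years.
γ_1 = 62.64/43.47 = 1.441; β = √(1 − 1/γ²) = √0.5184.

β = 0.720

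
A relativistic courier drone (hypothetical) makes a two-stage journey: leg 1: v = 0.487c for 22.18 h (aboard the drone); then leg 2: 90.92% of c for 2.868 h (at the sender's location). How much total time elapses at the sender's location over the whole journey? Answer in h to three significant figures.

Δt = 28.3 h

Leg 1: γ = 1/√(1 − 0.487²) = 1/√0.7628 = 1.145; Δt_1 = 1.145 × 22.18 = 25.39 h.
Leg 2: 2.868 h is already measured at the sender's location.
Total: 25.39 + 2.868 h.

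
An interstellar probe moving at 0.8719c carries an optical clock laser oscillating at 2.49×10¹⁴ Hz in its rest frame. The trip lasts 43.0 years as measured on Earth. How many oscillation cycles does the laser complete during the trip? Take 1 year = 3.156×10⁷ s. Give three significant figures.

N = 1.65×10²³

γ = 1/√(1 − 0.8719²) = 1/√0.2398 = 2.042
The oscillator's own cycle count is N = f × τ where τ is the proper time aboard the probe. τ = Δt/γ = 43.0/2.042 = 21.06 years = 6.645×10⁸ s.
N = 2.49×10¹⁴ × 6.645×10⁸ = 1.655×10²³.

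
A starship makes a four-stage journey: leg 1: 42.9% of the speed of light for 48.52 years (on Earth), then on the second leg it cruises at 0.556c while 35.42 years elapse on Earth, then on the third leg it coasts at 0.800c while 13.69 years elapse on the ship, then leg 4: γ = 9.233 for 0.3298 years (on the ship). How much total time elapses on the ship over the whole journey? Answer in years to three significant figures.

τ = 87.3 years

Leg 1: β = 0.429; γ = 1/√(1 − 0.429²) = 1/√0.8160 = 1.107; τ_1 = 48.52/1.107 = 43.83 years.
Leg 2: γ = 1/√(1 − 0.556²) = 1/√0.6909 = 1.203; τ_2 = 35.42/1.203 = 29.44 years.
Leg 3: 13.69 years is already measured on the ship.
Leg 4: 0.3298 years is already measured on the ship.
Total: 43.83 + 29.44 + 13.69 + 0.3298 years.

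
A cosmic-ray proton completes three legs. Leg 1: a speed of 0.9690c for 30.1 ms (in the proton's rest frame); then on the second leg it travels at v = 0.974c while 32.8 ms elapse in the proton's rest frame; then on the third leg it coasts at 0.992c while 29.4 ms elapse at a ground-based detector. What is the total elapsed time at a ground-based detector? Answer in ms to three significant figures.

Δt = 296 ms

Leg 1: γ = 1/√(1 − 0.9690²) = 1/√0.06104 = 4.048; Δt_1 = 4.048 × 30.1 = 121.8 ms.
Leg 2: γ = 1/√(1 − 0.974²) = 1/√0.05132 = 4.414; Δt_2 = 4.414 × 32.8 = 144.8 ms.
Leg 3: 29.4 ms is already measured at a ground-based detector.
Total: 121.8 + 144.8 + 29.40 ms.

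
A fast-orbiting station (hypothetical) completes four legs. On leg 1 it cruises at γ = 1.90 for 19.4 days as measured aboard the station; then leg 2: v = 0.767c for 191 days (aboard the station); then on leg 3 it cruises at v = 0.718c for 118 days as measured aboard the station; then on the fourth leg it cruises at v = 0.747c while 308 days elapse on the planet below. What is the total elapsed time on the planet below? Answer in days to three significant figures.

Leg 1: γ = 1.90; Δt_1 = 1.900 × 19.4 = 36.86 days.
Leg 2: γ = 1/√(1 − 0.767²) = 1/√0.4117 = 1.558; Δt_2 = 1.558 × 191 = 297.7 days.
Leg 3: γ = 1/√(1 − 0.718²) = 1/√0.4845 = 1.437; Δt_3 = 1.437 × 118 = 169.5 days.
Leg 4: 308 days is already measured on the planet below.
Total: 36.86 + 297.7 + 169.5 + 308.0 days.

Δt = 812 days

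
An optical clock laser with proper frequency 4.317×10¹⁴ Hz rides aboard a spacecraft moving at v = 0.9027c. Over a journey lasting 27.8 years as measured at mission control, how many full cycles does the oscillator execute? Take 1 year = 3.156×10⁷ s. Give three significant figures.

γ = 1/√(1 − 0.9027²) = 1/√0.1851 = 2.324
The oscillator's own cycle count is N = f × τ where τ is the proper time aboard the spacecraft. τ = Δt/γ = 27.8/2.324 = 11.96 years = 3.775×10⁸ s.
N = 4.317×10¹⁴ × 3.775×10⁸ = 1.630×10²³.

N = 1.63×10²³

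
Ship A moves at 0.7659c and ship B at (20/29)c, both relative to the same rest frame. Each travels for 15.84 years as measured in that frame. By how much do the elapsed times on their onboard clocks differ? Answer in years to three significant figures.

A: γ = 1/√(1 − 0.7659²) = 1/√0.4134 = 1.555; τ_A = 15.84/1.555 = 10.18 years.
B: γ = 1/√(1 − (20/29)²) = 29/21 ≈ 1.381; τ_B = 15.84/1.381 = 11.47 years.

|τ_A − τ_B| = 1.29 years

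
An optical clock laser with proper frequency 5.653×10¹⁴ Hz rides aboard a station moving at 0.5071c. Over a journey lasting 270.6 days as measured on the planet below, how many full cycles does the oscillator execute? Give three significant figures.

γ = 1/√(1 − 0.5071²) = 1/√0.7428 = 1.160
The oscillator's own cycle count is N = f × τ where τ is the proper time aboard the station. τ = Δt/γ = 270.6/1.160 = 233.2 days = 2.015×10⁷ s.
N = 5.653×10¹⁴ × 2.015×10⁷ = 1.139×10²².

N = 1.14×10²²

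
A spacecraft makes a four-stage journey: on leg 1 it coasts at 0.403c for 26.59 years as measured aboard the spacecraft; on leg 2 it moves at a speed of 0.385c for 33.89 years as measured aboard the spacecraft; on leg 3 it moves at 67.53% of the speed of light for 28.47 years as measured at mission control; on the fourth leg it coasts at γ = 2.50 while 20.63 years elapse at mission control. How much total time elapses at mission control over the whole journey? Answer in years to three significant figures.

Leg 1: γ = 1/√(1 − 0.403²) = 1/√0.8376 = 1.093; Δt_1 = 1.093 × 26.59 = 29.05 years.
Leg 2: γ = 1/√(1 − 0.385²) = 1/√0.8518 = 1.084; Δt_2 = 1.084 × 33.89 = 36.72 years.
Leg 3: 28.47 years is already measured at mission control.
Leg 4: 20.63 years is already measured at mission control.
Total: 29.05 + 36.72 + 28.47 + 20.63 years.

Δt = 115 years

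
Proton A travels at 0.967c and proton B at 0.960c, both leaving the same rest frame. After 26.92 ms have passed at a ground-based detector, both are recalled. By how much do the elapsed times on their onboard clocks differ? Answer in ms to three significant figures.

|τ_A − τ_B| = 0.679 ms

A: γ = 1/√(1 − 0.967²) = 1/√0.06491 = 3.925; τ_A = 26.92/3.925 = 6.859 ms.
B: γ = 1/√(1 − 0.960²) = 25/7 ≈ 3.571; τ_B = 26.92/3.571 = 7.538 ms.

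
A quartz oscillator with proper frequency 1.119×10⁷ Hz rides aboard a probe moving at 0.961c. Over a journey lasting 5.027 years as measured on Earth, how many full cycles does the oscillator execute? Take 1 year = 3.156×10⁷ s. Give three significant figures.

N = 4.91×10¹⁴

γ = 1/√(1 − 0.961²) = 1/√0.07648 = 3.616
The oscillator's own cycle count is N = f × τ where τ is the proper time aboard the probe. τ = Δt/γ = 5.027/3.616 = 1.390 years = 4.387×10⁷ s.
N = 1.119×10⁷ × 4.387×10⁷ = 4.910×10¹⁴.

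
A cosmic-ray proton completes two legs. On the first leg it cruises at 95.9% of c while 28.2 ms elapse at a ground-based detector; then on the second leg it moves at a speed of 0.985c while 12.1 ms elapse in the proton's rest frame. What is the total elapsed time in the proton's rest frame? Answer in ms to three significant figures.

Leg 1: β = 0.959; γ = 1/√(1 − 0.959²) = 1/√0.08032 = 3.529; τ_1 = 28.2/3.529 = 7.992 ms.
Leg 2: 12.1 ms is already measured in the proton's rest frame.
Total: 7.992 + 12.10 ms.

τ = 20.1 ms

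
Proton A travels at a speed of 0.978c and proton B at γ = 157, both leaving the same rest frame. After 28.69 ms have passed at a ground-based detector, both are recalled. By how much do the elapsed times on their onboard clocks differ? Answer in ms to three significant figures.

A: γ = 1/√(1 − 0.978²) = 1/√0.04352 = 4.794; τ_A = 28.69/4.794 = 5.985 ms.
B: γ = 157; τ_B = 28.69/157.0 = 0.1827 ms.

|τ_A − τ_B| = 5.80 ms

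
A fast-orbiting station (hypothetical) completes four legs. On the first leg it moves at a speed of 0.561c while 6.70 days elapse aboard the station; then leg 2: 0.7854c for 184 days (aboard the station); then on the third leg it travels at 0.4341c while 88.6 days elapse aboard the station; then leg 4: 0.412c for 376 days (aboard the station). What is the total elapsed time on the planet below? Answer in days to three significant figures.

Δt = 816 days

Leg 1: γ = 1/√(1 − 0.561²) = 1/√0.6853 = 1.208; Δt_1 = 1.208 × 6.70 = 8.094 days.
Leg 2: γ = 1/√(1 − 0.7854²) = 1/√0.3831 = 1.616; Δt_2 = 1.616 × 184 = 297.3 days.
Leg 3: γ = 1/√(1 − 0.4341²) = 1/√0.8116 = 1.110; Δt_3 = 1.110 × 88.6 = 98.35 days.
Leg 4: γ = 1/√(1 − 0.412²) = 1/√0.8303 = 1.097; Δt_4 = 1.097 × 376 = 412.6 days.
Total: 8.094 + 297.3 + 98.35 + 412.6 days.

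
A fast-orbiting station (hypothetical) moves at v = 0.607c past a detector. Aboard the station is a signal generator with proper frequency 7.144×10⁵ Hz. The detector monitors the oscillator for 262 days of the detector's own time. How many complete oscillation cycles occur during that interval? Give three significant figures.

N = 1.29×10¹³

γ = 1/√(1 − 0.607²) = 1/√0.6316 = 1.258
During 262 days of lab time, the oscillator's proper time advances by τ = Δt/γ = 262/1.258 = 208.2 days = 1.799×10⁷ s.
N = f × τ = 7.144×10⁵ × 1.799×10⁷ = 1.285×10¹³.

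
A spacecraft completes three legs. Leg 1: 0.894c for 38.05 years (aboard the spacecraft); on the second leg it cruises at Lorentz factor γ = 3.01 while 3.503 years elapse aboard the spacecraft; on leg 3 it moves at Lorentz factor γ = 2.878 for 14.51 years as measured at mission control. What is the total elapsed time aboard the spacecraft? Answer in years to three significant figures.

Leg 1: 38.05 years is already measured aboard the spacecraft.
Leg 2: 3.503 years is already measured aboard the spacecraft.
Leg 3: γ = 2.878; τ_3 = 14.51/2.878 = 5.042 years.
Total: 38.05 + 3.503 + 5.042 years.

τ = 46.6 years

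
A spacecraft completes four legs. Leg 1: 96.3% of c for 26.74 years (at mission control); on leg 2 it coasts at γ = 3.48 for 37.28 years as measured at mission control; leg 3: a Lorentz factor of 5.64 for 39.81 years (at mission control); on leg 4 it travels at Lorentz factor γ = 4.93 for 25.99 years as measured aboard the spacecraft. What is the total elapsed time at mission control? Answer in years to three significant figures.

Δt = 232 years

Leg 1: 26.74 years is already measured at mission control.
Leg 2: 37.28 years is already measured at mission control.
Leg 3: 39.81 years is already measured at mission control.
Leg 4: γ = 4.93; Δt_4 = 4.930 × 25.99 = 128.1 years.
Total: 26.74 + 37.28 + 39.81 + 128.1 years.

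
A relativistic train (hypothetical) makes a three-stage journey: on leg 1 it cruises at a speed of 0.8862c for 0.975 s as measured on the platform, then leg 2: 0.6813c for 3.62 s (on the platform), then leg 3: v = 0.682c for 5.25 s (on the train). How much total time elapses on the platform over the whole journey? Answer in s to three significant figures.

Leg 1: 0.975 s is already measured on the platform.
Leg 2: 3.62 s is already measured on the platform.
Leg 3: γ = 1/√(1 − 0.682²) = 1/√0.5349 = 1.367; Δt_3 = 1.367 × 5.25 = 7.178 s.
Total: 0.9750 + 3.620 + 7.178 s.

Δt = 11.8 s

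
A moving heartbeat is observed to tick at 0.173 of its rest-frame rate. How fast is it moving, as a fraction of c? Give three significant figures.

β = 0.985

Rate ratio = 1/γ, so γ = 1/0.173 = 5.780.
β = √(1 − 1/γ²) = √(1 − 0.173²) = √0.9701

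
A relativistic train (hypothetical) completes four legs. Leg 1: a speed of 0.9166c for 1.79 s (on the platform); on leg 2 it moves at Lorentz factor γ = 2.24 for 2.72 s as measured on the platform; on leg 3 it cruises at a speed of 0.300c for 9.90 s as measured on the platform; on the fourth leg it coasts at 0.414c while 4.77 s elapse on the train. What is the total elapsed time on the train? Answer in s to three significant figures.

Leg 1: γ = 1/√(1 − 0.9166²) = 1/√0.1598 = 2.501; τ_1 = 1.79/2.501 = 0.7157 s.
Leg 2: γ = 2.24; τ_2 = 2.72/2.240 = 1.214 s.
Leg 3: γ = 1/√(1 − 0.300²) = 1/√0.9100 = 1.048; τ_3 = 9.90/1.048 = 9.444 s.
Leg 4: 4.77 s is already measured on the train.
Total: 0.7157 + 1.214 + 9.444 + 4.770 s.

τ = 16.1 s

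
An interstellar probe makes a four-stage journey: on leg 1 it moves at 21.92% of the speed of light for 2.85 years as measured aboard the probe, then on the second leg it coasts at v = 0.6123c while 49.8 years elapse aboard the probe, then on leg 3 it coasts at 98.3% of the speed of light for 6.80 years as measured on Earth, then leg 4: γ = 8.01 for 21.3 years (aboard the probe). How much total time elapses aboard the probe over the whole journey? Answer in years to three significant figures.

τ = 75.2 years

Leg 1: 2.85 years is already measured aboard the probe.
Leg 2: 49.8 years is already measured aboard the probe.
Leg 3: β = 0.983; γ = 1/√(1 − 0.983²) = 1/√0.03371 = 5.446; τ_3 = 6.80/5.446 = 1.249 years.
Leg 4: 21.3 years is already measured aboard the probe.
Total: 2.850 + 49.80 + 1.249 + 21.30 years.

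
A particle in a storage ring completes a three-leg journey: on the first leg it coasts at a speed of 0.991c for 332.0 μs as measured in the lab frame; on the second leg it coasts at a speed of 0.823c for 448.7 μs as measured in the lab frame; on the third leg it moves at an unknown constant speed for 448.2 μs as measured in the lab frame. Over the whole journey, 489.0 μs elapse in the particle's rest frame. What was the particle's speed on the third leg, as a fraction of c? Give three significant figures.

Leg 1: γ = 1/√(1 − 0.991²) = 1/√0.01792 = 7.470; τ_1 = 332.0/7.470 = 44.44 μs.
Leg 2: γ = 1/√(1 − 0.823²) = 1/√0.3227 = 1.760; τ_2 = 448.7/1.760 = 254.9 μs.
Leg 3: speed unknown; τ_3 = 448.2/γ_3.
Total proper time: 44.44 + 254.9 + τ_3 = 489.0, so τ_3 = 489.0 − 299.3 = 189.7 μs.
γ_3 = 448.2/189.7 = 2.363; β = √(1 − 1/γ²) = √0.8209.

β = 0.906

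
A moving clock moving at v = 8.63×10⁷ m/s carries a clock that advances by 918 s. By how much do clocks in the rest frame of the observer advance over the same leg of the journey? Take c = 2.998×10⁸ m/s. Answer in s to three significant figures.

β = 8.63×10⁷/2.998×10⁸ = 0.2879; γ = 1/√(1 − 0.2879²) = 1.044
The interval measured on the moving clock is the proper time (both events occur at the same place in that frame); the lab-frame interval is Δt = γτ = 1.044 × 918 s.

Δt = 959 s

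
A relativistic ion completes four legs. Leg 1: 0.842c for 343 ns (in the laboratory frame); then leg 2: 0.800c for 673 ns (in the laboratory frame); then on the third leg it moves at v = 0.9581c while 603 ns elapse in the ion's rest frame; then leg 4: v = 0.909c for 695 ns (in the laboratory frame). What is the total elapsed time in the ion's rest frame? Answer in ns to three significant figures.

τ = 1480 ns

Leg 1: γ = 1/√(1 − 0.842²) = 1/√0.2910 = 1.854; τ_1 = 343/1.854 = 185.0 ns.
Leg 2: γ = 1/√(1 − 0.800²) = 5/3 ≈ 1.667; τ_2 = 673/1.667 = 403.8 ns.
Leg 3: 603 ns is already measured in the ion's rest frame.
Leg 4: γ = 1/√(1 − 0.909²) = 1/√0.1737 = 2.399; τ_4 = 695/2.399 = 289.7 ns.
Total: 185.0 + 403.8 + 603.0 + 289.7 ns.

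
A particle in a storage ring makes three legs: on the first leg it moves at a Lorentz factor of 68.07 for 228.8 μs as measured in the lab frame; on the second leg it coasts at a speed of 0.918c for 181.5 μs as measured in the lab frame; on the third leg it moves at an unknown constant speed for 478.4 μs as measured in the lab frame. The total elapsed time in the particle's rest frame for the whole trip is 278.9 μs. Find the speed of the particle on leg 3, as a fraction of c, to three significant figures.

Leg 1: γ = 68.07; τ_1 = 228.8/68.07 = 3.361 μs.
Leg 2: γ = 1/√(1 − 0.918²) = 1/√0.1573 = 2.522; τ_2 = 181.5/2.522 = 71.98 μs.
Leg 3: speed unknown; τ_3 = 478.4/γ_3.
Total proper time: 3.361 + 71.98 + τ_3 = 278.9, so τ_3 = 278.9 − 75.34 = 203.6 μs.
γ_3 = 478.4/203.6 = 2.350; β = √(1 − 1/γ²) = √0.8189.

β = 0.905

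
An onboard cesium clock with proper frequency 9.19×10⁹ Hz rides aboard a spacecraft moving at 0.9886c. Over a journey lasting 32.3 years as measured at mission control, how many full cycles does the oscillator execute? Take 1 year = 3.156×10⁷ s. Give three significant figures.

γ = 1/√(1 − 0.9886²) = 1/√0.02267 = 6.642
The oscillator's own cycle count is N = f × τ where τ is the proper time aboard the spacecraft. τ = Δt/γ = 32.3/6.642 = 4.863 years = 1.535×10⁸ s.
N = 9.19×10⁹ × 1.535×10⁸ = 1.411×10¹⁸.

N = 1.41×10¹⁸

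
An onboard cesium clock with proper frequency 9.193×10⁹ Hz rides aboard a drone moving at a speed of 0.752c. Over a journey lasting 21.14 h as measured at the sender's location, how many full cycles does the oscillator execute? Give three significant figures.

γ = 1/√(1 − 0.752²) = 1/√0.4345 = 1.517
The oscillator's own cycle count is N = f × τ where τ is the proper time aboard the drone. τ = Δt/γ = 21.14/1.517 = 13.93 h = 5.016×10⁴ s.
N = 9.193×10⁹ × 5.016×10⁴ = 4.612×10¹⁴.

N = 4.61×10¹⁴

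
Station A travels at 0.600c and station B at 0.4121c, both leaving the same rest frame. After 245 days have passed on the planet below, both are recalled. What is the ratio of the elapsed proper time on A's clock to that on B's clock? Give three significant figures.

τ_A/τ_B = 0.878

A: γ = 1/√(1 − 0.600²) = 5/4 = 1.250. B: γ = 1/√(1 − 0.4121²) = 1/√0.8302 = 1.098.
τ_A/τ_B = γ_B/γ_A = 1.098/1.250 = 0.8780, so τ_A/τ_B = 0.8780.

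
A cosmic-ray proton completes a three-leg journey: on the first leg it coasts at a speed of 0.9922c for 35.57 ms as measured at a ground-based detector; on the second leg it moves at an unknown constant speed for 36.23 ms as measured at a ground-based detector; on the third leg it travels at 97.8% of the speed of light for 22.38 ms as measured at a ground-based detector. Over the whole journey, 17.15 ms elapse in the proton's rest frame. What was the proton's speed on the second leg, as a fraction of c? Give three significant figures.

β = 0.975

Leg 1: γ = 1/√(1 − 0.9922²) = 1/√0.01554 = 8.022; τ_1 = 35.57/8.022 = 4.434 ms.
Leg 2: speed unknown; τ_2 = 36.23/γ_2.
Leg 3: β = 0.978; γ = 1/√(1 − 0.978²) = 1/√0.04352 = 4.794; τ_3 = 22.38/4.794 = 4.669 ms.
Total proper time: 4.434 + τ_2 + 4.669 = 17.15, so τ_2 = 17.15 − 9.103 = 8.047 ms.
γ_2 = 36.23/8.047 = 4.502; β = √(1 − 1/γ²) = √0.9507.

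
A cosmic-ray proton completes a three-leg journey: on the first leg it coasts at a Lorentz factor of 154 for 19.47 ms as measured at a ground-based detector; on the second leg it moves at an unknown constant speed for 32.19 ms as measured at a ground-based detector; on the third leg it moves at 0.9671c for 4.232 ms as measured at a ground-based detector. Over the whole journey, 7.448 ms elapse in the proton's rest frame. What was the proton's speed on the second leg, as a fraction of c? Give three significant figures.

β = 0.981

Leg 1: γ = 154; τ_1 = 19.47/154.0 = 0.1264 ms.
Leg 2: speed unknown; τ_2 = 32.19/γ_2.
Leg 3: γ = 1/√(1 − 0.9671²) = 1/√0.06472 = 3.931; τ_3 = 4.232/3.931 = 1.077 ms.
Total proper time: 0.1264 + τ_2 + 1.077 = 7.448, so τ_2 = 7.448 − 1.203 = 6.245 ms.
γ_2 = 32.19/6.245 = 5.155; β = √(1 − 1/γ²) = √0.9624.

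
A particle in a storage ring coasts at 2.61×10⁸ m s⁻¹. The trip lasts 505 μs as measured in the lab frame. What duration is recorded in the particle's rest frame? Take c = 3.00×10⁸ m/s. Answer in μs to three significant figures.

τ = 249 μs

β = 2.61×10⁸/3.00×10⁸ = 0.8700; γ = 1/√(1 − 0.8700²) = 2.028
The interval measured in the lab frame is the dilated one; the clock in the particle's rest frame measures the proper time τ = Δt/γ = 505/2.028 μs.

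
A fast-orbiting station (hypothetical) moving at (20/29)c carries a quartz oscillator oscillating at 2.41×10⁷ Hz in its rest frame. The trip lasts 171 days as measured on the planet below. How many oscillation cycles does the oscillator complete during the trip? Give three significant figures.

N = 2.58×10¹⁴

γ = 1/√(1 − (20/29)²) = 29/21 ≈ 1.381
The oscillator's own cycle count is N = f × τ where τ is the proper time aboard the station. τ = Δt/γ = 171/1.381 = 123.8 days = 1.070×10⁷ s.
N = 2.41×10⁷ × 1.070×10⁷ = 2.578×10¹⁴.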